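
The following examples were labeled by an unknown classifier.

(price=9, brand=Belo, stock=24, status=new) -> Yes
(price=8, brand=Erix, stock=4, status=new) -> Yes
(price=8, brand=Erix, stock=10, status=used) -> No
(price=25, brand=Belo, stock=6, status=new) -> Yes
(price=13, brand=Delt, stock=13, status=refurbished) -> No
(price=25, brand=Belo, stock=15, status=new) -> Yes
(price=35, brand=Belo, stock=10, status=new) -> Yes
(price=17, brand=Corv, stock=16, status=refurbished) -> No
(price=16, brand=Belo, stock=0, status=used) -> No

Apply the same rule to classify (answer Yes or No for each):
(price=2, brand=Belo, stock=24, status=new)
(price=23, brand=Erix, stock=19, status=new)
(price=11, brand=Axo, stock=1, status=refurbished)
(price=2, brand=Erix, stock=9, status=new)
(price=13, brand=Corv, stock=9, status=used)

Rule: status is new. This holds for each 'Yes' example and fails for each 'No' one.
(price=2, brand=Belo, stock=24, status=new): status is new, satisfies this → Yes. (price=23, brand=Erix, stock=19, status=new): status is new, satisfies this → Yes. (price=11, brand=Axo, stock=1, status=refurbished): status is refurbished, doesn't qualify → No. (price=2, brand=Erix, stock=9, status=new): status is new, satisfies this → Yes. (price=13, brand=Corv, stock=9, status=used): status is used, doesn't qualify → No.

Yes, Yes, No, Yes, No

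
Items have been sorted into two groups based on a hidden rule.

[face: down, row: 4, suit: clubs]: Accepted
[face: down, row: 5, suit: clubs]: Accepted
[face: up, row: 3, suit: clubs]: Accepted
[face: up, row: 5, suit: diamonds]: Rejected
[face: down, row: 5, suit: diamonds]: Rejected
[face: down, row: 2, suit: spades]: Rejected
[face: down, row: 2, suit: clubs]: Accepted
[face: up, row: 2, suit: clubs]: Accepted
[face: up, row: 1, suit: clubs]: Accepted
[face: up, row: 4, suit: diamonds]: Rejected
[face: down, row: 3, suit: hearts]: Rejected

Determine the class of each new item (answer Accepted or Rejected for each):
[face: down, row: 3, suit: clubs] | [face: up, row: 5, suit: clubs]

Accepted, Accepted

The common property of the 'Accepted' items is: suit is clubs. No 'Rejected' item has it.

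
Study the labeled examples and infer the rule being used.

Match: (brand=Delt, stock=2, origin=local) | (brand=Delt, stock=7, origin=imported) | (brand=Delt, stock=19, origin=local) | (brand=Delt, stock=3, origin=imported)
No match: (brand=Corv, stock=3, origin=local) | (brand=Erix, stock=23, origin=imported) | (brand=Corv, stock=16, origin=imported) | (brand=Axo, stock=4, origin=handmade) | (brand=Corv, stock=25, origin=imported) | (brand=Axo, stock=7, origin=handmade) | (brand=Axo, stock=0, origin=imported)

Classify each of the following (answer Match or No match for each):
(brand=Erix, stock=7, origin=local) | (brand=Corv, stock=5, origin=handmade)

No match, No match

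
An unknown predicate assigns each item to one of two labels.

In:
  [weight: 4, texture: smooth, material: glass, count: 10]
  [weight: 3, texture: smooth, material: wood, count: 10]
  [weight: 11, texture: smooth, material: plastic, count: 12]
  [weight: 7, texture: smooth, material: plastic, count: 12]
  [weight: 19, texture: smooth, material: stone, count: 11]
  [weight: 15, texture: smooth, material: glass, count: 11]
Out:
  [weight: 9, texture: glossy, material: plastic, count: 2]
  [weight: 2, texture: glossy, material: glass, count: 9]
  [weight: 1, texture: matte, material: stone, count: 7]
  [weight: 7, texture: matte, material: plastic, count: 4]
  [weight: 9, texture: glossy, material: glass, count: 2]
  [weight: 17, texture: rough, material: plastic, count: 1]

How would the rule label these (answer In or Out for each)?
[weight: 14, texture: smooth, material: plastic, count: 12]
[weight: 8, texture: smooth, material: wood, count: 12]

In, In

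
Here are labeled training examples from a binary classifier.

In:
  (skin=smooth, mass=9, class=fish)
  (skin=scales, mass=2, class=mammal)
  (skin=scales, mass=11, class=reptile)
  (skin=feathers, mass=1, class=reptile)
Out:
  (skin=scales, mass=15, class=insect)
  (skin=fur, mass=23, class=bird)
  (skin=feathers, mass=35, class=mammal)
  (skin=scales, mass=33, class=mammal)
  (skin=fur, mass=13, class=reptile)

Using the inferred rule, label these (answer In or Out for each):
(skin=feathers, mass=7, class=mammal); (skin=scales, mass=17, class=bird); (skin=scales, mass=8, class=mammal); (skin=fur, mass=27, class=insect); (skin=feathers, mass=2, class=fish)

The distinguishing property — mass ≤ 11 — holds for all the 'In' cases and none of the 'Out' cases.

In, Out, In, Out, In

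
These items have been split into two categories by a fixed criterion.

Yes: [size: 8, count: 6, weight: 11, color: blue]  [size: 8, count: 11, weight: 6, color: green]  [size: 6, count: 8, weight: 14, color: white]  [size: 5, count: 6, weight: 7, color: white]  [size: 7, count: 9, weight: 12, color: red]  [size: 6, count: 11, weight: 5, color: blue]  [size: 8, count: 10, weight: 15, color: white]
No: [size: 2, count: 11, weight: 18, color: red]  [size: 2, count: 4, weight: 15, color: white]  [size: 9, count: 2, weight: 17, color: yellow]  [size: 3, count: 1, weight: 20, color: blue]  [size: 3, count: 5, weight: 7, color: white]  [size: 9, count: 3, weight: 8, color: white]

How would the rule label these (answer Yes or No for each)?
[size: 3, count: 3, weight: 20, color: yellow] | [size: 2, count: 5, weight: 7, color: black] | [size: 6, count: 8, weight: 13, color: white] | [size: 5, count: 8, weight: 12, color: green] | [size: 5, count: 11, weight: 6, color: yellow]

No, No, Yes, Yes, Yes

The classifier is using: size ≥ 5 AND size ≤ 8.
[size: 3, count: 3, weight: 20, color: yellow] → size = 3 → No.
[size: 2, count: 5, weight: 7, color: black] → size = 2 → No.
[size: 6, count: 8, weight: 13, color: white] → size = 6 → Yes.
[size: 5, count: 8, weight: 12, color: green] → size = 5 → Yes.
[size: 5, count: 11, weight: 6, color: yellow] → size = 5 → Yes.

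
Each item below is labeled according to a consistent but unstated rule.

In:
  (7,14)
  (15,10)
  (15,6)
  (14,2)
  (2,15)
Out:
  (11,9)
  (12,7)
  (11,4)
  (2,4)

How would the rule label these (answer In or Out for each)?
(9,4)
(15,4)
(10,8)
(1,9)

Out, In, Out, Out

'In' ⟺ max ≥ 14.
Out: (9,4), since max 9. In: (15,4), since max 15. Out: (10,8), since max 10. Out: (1,9), since max 9.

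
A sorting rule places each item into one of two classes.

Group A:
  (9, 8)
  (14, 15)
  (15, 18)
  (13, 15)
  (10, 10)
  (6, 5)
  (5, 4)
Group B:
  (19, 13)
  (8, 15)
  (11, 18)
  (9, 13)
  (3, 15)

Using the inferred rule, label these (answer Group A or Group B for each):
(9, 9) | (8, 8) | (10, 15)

One predicate separates the groups cleanly: |first − second| ≤ 3.
(9, 9): |9−9| = 0, fits → Group A.
(8, 8): |8−8| = 0, fits → Group A.
(10, 15): |10−15| = 5, fails this test → Group B.

Group A, Group A, Group B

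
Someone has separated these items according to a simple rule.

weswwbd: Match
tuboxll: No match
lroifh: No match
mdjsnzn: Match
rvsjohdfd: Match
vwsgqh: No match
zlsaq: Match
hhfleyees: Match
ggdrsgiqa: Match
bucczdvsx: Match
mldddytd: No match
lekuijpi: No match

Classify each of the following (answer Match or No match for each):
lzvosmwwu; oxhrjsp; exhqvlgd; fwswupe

Match, Match, No match, Match

Every 'Match' example satisfies: odd length AND contains 's'. None of the 'No match' examples do.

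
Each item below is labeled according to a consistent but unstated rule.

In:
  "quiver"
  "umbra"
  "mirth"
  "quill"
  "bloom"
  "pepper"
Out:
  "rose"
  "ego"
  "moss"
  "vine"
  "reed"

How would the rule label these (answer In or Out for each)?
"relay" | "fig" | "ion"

In, Out, Out

The simplest hypothesis consistent with all the labels is: length ≥ 5.
"relay": length 5, matches → In.
"fig": length 3, does not satisfy this → Out.
"ion": length 3, does not satisfy this → Out.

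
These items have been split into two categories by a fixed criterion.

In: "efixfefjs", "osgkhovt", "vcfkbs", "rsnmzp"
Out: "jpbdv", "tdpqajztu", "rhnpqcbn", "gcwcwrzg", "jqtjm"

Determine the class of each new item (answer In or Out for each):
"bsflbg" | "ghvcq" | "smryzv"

'In' ⟺ contains 's'.

In, Out, In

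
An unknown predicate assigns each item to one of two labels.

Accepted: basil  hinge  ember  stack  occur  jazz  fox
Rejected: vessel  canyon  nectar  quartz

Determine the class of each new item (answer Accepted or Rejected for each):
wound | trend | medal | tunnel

Accepted, Accepted, Accepted, Rejected

The pattern is that an item is 'Accepted' exactly when: length ≤ 5.
Accepted: wound, since length 5.
Accepted: trend, since length 5.
Accepted: medal, since length 5.
Rejected: tunnel, since length 6.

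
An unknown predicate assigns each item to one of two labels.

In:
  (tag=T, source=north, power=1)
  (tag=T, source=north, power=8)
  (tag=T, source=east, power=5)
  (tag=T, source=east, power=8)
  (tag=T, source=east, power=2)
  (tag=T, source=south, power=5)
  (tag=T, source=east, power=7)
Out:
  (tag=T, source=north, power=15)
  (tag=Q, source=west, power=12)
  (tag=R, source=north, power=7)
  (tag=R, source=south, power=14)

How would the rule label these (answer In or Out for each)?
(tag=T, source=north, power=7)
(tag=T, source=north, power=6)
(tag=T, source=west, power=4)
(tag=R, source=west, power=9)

The distinguishing property — tag is T AND power ≤ 8 — holds for all the 'In' cases and none of the 'Out' cases.
(tag=T, source=north, power=7): tag is T, power = 7 — qualifies, so In. (tag=T, source=north, power=6): tag is T, power = 6 — qualifies, so In. (tag=T, source=west, power=4): tag is T, power = 4 — qualifies, so In. (tag=R, source=west, power=9): tag is R, power = 9 — does not satisfy this, so Out.

In, In, In, Out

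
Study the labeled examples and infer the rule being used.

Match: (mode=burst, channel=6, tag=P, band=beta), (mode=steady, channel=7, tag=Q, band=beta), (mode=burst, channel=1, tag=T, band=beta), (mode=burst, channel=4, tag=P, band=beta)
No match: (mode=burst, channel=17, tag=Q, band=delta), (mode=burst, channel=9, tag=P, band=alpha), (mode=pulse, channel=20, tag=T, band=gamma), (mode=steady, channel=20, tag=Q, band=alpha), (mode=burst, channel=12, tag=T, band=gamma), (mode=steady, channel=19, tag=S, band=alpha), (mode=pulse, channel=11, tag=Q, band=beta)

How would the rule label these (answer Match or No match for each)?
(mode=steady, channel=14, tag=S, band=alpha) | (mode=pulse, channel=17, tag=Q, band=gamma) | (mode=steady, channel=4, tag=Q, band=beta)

The rule appears to be: channel ≤ 7.
(mode=steady, channel=14, tag=S, band=alpha): No match (channel = 14). (mode=pulse, channel=17, tag=Q, band=gamma): No match (channel = 17). (mode=steady, channel=4, tag=Q, band=beta): Match (channel = 4).

No match, No match, Match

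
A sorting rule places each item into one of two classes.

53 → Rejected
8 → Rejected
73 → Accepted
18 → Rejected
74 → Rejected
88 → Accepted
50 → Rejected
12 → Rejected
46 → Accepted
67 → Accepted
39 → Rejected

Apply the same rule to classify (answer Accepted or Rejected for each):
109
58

Accepted, Accepted

One predicate separates the groups cleanly: ≡ 1 (mod 3).
109: Accepted (109 mod 3 = 1). 58: Accepted (58 mod 3 = 1).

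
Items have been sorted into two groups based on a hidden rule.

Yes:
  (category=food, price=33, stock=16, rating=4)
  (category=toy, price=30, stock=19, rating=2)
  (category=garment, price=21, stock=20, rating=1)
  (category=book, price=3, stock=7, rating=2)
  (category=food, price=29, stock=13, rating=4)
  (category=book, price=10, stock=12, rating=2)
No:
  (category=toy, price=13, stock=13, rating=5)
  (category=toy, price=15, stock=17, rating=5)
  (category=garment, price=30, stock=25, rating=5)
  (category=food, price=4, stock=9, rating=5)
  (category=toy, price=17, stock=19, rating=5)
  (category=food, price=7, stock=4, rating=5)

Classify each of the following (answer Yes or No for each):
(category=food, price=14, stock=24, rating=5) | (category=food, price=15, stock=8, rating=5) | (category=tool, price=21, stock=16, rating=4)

The common property of the 'Yes' items is: rating ≤ 4. No 'No' item has it.
(category=food, price=14, stock=24, rating=5) — rating = 5, hence No.
(category=food, price=15, stock=8, rating=5) — rating = 5, hence No.
(category=tool, price=21, stock=16, rating=4) — rating = 4, hence Yes.

No, No, Yes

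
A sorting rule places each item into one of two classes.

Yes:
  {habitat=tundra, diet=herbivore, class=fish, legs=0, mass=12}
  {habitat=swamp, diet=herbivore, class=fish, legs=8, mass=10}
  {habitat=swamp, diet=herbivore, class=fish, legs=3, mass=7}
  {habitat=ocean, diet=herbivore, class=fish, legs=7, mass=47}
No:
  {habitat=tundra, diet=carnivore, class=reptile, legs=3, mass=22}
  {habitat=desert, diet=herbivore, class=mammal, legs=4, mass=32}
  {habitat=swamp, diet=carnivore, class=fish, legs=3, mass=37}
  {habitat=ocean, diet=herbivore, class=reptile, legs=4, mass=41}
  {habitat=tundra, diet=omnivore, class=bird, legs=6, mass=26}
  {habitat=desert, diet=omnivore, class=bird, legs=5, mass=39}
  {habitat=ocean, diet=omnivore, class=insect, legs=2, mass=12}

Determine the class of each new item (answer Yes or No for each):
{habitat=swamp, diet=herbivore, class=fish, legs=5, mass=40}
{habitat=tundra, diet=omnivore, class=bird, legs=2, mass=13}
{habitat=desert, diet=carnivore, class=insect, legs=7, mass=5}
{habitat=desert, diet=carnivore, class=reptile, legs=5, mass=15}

All 'Yes' examples share one property — class is fish AND diet is herbivore — and every 'No' example lacks it.
{habitat=swamp, diet=herbivore, class=fish, legs=5, mass=40}: class is fish, diet is herbivore, checks out → Yes. {habitat=tundra, diet=omnivore, class=bird, legs=2, mass=13}: class is bird, diet is omnivore, does not satisfy this → No. {habitat=desert, diet=carnivore, class=insect, legs=7, mass=5}: class is insect, diet is carnivore, does not satisfy this → No. {habitat=desert, diet=carnivore, class=reptile, legs=5, mass=15}: class is reptile, diet is carnivore, does not satisfy this → No.

Yes, No, No, No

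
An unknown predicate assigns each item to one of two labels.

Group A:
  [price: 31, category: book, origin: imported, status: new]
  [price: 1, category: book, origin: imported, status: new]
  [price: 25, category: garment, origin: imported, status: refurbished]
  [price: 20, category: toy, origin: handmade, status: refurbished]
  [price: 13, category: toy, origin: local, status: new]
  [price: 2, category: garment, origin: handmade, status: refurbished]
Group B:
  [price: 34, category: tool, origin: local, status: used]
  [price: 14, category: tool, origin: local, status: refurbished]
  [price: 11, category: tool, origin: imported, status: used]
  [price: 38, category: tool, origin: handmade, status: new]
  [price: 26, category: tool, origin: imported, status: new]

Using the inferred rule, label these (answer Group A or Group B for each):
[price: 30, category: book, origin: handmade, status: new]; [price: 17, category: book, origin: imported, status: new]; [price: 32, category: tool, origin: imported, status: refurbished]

The simplest hypothesis consistent with all the labels is: category is not tool.
[price: 30, category: book, origin: handmade, status: new] — category is book, hence Group A. [price: 17, category: book, origin: imported, status: new] — category is book, hence Group A. [price: 32, category: tool, origin: imported, status: refurbished] — category is tool, hence Group B.

Group A, Group A, Group B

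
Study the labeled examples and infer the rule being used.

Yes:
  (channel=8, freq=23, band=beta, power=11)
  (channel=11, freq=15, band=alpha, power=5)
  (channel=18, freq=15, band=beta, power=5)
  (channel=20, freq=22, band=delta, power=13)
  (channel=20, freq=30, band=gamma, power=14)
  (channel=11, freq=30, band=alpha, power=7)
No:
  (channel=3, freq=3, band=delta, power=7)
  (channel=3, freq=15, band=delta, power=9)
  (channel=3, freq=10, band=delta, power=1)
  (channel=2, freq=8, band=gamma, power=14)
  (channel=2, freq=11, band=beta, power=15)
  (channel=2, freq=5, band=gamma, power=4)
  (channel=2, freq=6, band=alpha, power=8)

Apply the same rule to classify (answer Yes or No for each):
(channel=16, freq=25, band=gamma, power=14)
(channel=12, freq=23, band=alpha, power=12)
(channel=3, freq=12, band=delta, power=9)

The common property of the 'Yes' items is: channel ≥ 8. No 'No' item has it.

Yes, Yes, No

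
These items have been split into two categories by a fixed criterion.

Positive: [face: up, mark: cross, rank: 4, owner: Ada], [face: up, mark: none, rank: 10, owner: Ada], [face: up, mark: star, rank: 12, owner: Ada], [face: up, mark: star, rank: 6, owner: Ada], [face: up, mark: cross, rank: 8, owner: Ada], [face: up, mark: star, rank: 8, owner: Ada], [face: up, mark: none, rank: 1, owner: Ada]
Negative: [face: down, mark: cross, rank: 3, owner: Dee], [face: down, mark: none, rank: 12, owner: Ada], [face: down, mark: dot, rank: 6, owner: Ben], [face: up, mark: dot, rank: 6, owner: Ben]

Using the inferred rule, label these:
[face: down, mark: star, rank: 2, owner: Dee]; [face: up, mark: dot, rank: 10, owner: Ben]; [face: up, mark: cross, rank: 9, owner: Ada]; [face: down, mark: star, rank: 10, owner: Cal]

Negative, Negative, Positive, Negative

The rule appears to be: face is up AND owner is Ada.
[face: down, mark: star, rank: 2, owner: Dee]: face is down, owner is Dee, does not pass → Negative. [face: up, mark: dot, rank: 10, owner: Ben]: face is up, owner is Ben, does not pass → Negative. [face: up, mark: cross, rank: 9, owner: Ada]: face is up, owner is Ada, satisfies this → Positive. [face: down, mark: star, rank: 10, owner: Cal]: face is down, owner is Cal, does not pass → Negative.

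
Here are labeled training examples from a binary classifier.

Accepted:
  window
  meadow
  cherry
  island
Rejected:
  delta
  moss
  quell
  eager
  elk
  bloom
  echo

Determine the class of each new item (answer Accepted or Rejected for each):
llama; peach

Rejected, Rejected

The rule appears to be: length 6.
llama: Rejected (length 5). peach: Rejected (length 5).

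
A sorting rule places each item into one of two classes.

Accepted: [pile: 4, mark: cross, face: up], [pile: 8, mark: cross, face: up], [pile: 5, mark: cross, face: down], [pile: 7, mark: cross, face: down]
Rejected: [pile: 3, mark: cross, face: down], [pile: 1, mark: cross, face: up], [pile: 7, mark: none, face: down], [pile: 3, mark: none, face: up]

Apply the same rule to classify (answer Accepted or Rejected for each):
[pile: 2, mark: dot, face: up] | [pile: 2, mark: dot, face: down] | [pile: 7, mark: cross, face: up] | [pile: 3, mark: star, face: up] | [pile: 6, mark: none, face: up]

The pattern is that an item is 'Accepted' exactly when: mark is cross AND pile ≥ 4.
[pile: 2, mark: dot, face: up]: mark is dot, pile = 2 — does not pass, so Rejected.
[pile: 2, mark: dot, face: down]: mark is dot, pile = 2 — does not pass, so Rejected.
[pile: 7, mark: cross, face: up]: mark is cross, pile = 7 — checks out, so Accepted.
[pile: 3, mark: star, face: up]: mark is star, pile = 3 — does not pass, so Rejected.
[pile: 6, mark: none, face: up]: mark is none, pile = 6 — does not pass, so Rejected.

Rejected, Rejected, Accepted, Rejected, Rejected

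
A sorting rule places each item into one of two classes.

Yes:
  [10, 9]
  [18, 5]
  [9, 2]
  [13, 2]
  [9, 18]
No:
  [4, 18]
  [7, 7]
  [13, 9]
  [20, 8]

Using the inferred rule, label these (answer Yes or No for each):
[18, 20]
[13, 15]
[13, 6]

No, No, Yes

The classifier is using: sum is odd.
[18, 20] → 18+20 = 38 → No. [13, 15] → 13+15 = 28 → No. [13, 6] → 13+6 = 19 → Yes.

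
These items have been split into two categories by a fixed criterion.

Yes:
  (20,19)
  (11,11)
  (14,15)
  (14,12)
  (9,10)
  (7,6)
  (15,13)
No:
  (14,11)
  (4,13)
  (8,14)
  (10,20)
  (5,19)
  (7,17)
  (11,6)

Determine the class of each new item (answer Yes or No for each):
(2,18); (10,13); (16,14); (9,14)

No, No, Yes, No

The rule appears to be: |first − second| ≤ 2.
No: (2,18), since |2−18| = 16.
No: (10,13), since |10−13| = 3.
Yes: (16,14), since |16−14| = 2.
No: (9,14), since |9−14| = 5.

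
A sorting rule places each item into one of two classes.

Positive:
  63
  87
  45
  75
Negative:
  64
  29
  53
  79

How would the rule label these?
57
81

Positive, Positive

The simplest hypothesis consistent with all the labels is: multiple of 3.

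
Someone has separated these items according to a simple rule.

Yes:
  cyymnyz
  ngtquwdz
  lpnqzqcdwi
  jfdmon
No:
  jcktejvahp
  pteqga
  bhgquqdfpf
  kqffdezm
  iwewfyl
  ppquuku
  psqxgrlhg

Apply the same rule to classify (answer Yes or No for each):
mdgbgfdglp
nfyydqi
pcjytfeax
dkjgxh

No, Yes, No, No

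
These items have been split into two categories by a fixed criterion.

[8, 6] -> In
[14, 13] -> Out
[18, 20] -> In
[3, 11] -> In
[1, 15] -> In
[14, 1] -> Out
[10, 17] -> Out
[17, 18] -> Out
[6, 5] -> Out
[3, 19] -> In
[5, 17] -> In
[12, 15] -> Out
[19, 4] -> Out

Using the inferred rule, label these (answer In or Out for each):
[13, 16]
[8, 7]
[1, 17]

Out, Out, In

All 'In' examples share one property — sum is even — and every 'Out' example lacks it.
[13, 16] → 13+16 = 29 → Out. [8, 7] → 8+7 = 15 → Out. [1, 17] → 1+17 = 18 → In.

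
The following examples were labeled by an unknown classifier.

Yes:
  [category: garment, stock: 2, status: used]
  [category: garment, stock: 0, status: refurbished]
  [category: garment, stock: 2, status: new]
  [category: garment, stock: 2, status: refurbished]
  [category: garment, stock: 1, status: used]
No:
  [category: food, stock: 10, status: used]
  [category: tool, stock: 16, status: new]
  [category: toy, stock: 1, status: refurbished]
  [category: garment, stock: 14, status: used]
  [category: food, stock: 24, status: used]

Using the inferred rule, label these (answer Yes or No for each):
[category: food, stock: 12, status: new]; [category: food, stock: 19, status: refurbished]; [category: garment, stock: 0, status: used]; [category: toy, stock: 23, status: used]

The rule appears to be: category is garment AND stock ≤ 2.
[category: food, stock: 12, status: new]: No (category is food, stock = 12). [category: food, stock: 19, status: refurbished]: No (category is food, stock = 19). [category: garment, stock: 0, status: used]: Yes (category is garment, stock = 0). [category: toy, stock: 23, status: used]: No (category is toy, stock = 23).

No, No, Yes, No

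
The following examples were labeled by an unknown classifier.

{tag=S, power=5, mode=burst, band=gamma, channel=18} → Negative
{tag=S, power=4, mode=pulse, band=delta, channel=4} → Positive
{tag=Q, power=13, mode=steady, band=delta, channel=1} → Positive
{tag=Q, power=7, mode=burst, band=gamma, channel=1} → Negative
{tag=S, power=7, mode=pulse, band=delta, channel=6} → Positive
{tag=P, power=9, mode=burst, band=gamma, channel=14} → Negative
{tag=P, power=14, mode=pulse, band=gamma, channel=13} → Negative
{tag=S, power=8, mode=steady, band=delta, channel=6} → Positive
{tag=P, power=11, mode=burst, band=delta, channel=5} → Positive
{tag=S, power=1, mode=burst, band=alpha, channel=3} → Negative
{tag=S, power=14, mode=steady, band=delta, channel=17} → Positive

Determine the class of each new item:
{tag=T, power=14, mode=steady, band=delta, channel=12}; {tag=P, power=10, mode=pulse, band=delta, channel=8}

The common property of the 'Positive' items is: band is delta. No 'Negative' item has it.
{tag=T, power=14, mode=steady, band=delta, channel=12}: band is delta, passes → Positive.
{tag=P, power=10, mode=pulse, band=delta, channel=8}: band is delta, passes → Positive.

Positive, Positive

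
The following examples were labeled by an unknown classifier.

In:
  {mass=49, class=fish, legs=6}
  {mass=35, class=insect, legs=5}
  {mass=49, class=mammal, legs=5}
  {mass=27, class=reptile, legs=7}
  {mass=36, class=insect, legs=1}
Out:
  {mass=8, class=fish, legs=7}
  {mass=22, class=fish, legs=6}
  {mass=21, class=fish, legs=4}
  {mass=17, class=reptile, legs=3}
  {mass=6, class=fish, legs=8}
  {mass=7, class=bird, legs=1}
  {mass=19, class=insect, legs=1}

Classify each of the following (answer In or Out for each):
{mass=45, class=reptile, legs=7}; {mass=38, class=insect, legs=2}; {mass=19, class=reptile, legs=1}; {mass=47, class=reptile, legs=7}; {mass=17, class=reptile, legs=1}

The pattern is that an item is 'In' exactly when: mass ≥ 27.
In: {mass=45, class=reptile, legs=7}, since mass = 45.
In: {mass=38, class=insect, legs=2}, since mass = 38.
Out: {mass=19, class=reptile, legs=1}, since mass = 19.
In: {mass=47, class=reptile, legs=7}, since mass = 47.
Out: {mass=17, class=reptile, legs=1}, since mass = 17.

In, In, Out, In, Out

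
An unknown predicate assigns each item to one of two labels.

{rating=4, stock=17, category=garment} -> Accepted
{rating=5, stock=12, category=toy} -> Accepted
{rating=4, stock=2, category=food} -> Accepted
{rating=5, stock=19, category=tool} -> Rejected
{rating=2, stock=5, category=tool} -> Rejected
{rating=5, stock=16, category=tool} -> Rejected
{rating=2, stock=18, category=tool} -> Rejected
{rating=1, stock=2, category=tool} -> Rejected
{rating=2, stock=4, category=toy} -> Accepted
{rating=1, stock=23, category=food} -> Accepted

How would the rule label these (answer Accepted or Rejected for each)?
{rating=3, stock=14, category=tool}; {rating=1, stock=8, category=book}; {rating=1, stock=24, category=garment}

Rejected, Accepted, Accepted

Every 'Accepted' example satisfies: category is not tool. None of the 'Rejected' examples do.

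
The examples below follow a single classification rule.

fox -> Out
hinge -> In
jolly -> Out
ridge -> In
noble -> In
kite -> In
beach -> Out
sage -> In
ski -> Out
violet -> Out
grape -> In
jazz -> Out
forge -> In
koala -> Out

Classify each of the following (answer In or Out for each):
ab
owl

The common property of the 'In' items is: ends with 'e'. No 'Out' item has it.
ab: ends with 'b' — fails this test, so Out. owl: ends with 'l' — fails this test, so Out.

Out, Out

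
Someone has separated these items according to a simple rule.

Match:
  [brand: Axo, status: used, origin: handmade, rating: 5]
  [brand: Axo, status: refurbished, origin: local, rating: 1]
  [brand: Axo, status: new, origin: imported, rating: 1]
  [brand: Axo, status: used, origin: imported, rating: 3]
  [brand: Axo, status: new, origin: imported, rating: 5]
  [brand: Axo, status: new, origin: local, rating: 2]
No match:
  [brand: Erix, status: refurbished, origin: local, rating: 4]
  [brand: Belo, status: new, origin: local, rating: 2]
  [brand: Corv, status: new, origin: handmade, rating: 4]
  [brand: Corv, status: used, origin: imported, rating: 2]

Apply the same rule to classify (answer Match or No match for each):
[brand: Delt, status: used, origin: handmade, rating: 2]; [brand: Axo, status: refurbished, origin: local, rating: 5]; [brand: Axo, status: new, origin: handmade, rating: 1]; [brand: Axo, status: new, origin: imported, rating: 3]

The rule appears to be: brand is Axo.
[brand: Delt, status: used, origin: handmade, rating: 2]: No match (brand is Delt).
[brand: Axo, status: refurbished, origin: local, rating: 5]: Match (brand is Axo).
[brand: Axo, status: new, origin: handmade, rating: 1]: Match (brand is Axo).
[brand: Axo, status: new, origin: imported, rating: 3]: Match (brand is Axo).

No match, Match, Match, Match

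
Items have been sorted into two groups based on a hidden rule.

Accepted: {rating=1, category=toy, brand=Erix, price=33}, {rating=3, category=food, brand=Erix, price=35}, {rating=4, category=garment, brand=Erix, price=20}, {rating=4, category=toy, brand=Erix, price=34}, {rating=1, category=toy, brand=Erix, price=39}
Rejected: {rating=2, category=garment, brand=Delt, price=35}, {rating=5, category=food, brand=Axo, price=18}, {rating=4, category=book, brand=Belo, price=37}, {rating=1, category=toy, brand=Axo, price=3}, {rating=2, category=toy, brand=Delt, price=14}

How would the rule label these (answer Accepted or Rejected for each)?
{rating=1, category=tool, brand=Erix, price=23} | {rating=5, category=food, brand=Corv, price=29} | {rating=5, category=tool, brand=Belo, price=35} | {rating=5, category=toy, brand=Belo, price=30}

Accepted, Rejected, Rejected, Rejected

All 'Accepted' examples share one property — brand is Erix — and every 'Rejected' example lacks it.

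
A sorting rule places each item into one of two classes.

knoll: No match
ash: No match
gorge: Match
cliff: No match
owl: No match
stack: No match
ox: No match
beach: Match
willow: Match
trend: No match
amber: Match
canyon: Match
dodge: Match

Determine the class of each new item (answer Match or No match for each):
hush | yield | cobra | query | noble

No match, Match, Match, Match, Match

'Match' ⟺ has ≥ 2 vowels.
hush: 1 vowel, lacks this property → No match. yield: 2 vowels, meets the rule → Match. cobra: 2 vowels, meets the rule → Match. query: 2 vowels, meets the rule → Match. noble: 2 vowels, meets the rule → Match.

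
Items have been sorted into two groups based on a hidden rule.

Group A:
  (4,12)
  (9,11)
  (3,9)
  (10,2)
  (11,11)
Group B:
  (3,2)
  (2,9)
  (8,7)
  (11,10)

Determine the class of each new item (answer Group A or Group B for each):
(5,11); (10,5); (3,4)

Looking at the examples, the only property every 'Group A' case has and every 'Group B' case lacks is: sum is even.
Group A: (5,11), since 5+11 = 16.
Group B: (10,5), since 10+5 = 15.
Group B: (3,4), since 3+4 = 7.

Group A, Group B, Group B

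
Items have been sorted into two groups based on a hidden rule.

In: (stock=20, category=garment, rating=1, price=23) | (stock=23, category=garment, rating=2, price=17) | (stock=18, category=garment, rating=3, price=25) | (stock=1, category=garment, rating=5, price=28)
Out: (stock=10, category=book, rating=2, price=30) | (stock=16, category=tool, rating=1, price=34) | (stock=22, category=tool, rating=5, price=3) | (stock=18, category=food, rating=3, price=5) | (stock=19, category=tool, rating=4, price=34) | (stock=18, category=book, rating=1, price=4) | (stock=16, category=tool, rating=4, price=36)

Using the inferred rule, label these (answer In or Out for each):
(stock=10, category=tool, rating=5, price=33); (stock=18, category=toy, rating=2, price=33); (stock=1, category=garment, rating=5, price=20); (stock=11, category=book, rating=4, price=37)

The classifier is using: category is garment.
(stock=10, category=tool, rating=5, price=33) → category is tool → Out.
(stock=18, category=toy, rating=2, price=33) → category is toy → Out.
(stock=1, category=garment, rating=5, price=20) → category is garment → In.
(stock=11, category=book, rating=4, price=37) → category is book → Out.

Out, Out, In, Out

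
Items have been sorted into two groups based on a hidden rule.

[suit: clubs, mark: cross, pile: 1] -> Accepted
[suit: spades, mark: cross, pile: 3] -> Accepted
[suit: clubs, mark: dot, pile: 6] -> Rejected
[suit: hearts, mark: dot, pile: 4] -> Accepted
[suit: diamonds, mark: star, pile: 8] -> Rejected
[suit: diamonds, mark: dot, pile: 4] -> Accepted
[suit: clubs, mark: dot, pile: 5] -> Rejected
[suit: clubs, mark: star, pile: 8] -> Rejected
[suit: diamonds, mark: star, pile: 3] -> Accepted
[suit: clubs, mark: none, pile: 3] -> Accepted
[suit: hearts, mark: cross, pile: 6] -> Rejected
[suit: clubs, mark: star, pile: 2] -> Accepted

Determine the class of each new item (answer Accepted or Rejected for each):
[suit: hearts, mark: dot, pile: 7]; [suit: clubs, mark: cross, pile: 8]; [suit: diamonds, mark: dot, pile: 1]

Rejected, Rejected, Accepted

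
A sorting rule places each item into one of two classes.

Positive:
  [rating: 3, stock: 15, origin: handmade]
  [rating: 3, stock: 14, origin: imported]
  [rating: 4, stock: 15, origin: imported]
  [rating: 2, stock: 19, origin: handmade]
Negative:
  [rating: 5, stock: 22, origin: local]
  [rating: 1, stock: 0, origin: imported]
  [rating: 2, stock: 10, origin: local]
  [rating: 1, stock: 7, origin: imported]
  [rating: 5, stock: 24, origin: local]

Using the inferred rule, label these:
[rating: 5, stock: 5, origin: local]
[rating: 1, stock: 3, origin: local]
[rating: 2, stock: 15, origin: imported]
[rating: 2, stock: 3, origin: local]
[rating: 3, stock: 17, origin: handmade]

The simplest hypothesis consistent with all the labels is: rating ≤ 4 AND stock ≥ 14.
[rating: 5, stock: 5, origin: local]: rating = 5, stock = 5, does not fit → Negative.
[rating: 1, stock: 3, origin: local]: rating = 1, stock = 3, does not fit → Negative.
[rating: 2, stock: 15, origin: imported]: rating = 2, stock = 15, qualifies → Positive.
[rating: 2, stock: 3, origin: local]: rating = 2, stock = 3, does not fit → Negative.
[rating: 3, stock: 17, origin: handmade]: rating = 3, stock = 17, qualifies → Positive.

Negative, Negative, Positive, Negative, Positive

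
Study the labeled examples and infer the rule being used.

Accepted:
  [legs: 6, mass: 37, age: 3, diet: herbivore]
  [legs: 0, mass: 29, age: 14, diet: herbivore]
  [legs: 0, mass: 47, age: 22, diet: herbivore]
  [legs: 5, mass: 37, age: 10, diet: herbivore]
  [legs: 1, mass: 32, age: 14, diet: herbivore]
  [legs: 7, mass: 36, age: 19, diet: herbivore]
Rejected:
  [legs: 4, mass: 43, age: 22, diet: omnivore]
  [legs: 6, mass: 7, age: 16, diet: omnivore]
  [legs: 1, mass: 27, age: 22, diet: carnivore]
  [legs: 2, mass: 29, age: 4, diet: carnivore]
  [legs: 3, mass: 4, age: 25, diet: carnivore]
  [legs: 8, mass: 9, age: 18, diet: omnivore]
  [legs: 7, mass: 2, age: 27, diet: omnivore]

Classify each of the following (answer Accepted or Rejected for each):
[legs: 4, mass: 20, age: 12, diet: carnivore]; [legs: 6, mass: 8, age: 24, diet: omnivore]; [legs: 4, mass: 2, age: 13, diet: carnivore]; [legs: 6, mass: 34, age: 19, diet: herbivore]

The simplest hypothesis consistent with all the labels is: diet is herbivore.
Rejected: [legs: 4, mass: 20, age: 12, diet: carnivore], since diet is carnivore.
Rejected: [legs: 6, mass: 8, age: 24, diet: omnivore], since diet is omnivore.
Rejected: [legs: 4, mass: 2, age: 13, diet: carnivore], since diet is carnivore.
Accepted: [legs: 6, mass: 34, age: 19, diet: herbivore], since diet is herbivore.

Rejected, Rejected, Rejected, Accepted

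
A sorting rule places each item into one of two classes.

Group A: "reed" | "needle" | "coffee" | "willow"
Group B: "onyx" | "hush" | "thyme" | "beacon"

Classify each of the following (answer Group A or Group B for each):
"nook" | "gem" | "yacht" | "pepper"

The classifier is using: has a double letter.
"nook" → 'oo' doubled → Group A.
"gem" → no doubled letter → Group B.
"yacht" → no doubled letter → Group B.
"pepper" → 'pp' doubled → Group A.

Group A, Group B, Group B, Group A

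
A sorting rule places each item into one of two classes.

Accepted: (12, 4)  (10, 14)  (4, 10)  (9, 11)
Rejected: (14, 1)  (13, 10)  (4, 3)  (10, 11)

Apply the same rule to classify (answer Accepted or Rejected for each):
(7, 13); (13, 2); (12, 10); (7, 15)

Rule: sum is even. This holds for each 'Accepted' example and fails for each 'Rejected' one.
(7, 13) — 7+13 = 20, hence Accepted. (13, 2) — 13+2 = 15, hence Rejected. (12, 10) — 12+10 = 22, hence Accepted. (7, 15) — 7+15 = 22, hence Accepted.

Accepted, Rejected, Accepted, Accepted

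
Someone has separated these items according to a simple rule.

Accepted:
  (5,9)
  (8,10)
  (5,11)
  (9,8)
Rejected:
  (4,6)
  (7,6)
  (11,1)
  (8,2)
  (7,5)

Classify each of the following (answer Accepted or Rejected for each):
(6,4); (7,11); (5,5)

Rejected, Accepted, Rejected

The simplest hypothesis consistent with all the labels is: sum ≥ 14.
(6,4): 6+4 = 10, fails this test → Rejected.
(7,11): 7+11 = 18, has this property → Accepted.
(5,5): 5+5 = 10, fails this test → Rejected.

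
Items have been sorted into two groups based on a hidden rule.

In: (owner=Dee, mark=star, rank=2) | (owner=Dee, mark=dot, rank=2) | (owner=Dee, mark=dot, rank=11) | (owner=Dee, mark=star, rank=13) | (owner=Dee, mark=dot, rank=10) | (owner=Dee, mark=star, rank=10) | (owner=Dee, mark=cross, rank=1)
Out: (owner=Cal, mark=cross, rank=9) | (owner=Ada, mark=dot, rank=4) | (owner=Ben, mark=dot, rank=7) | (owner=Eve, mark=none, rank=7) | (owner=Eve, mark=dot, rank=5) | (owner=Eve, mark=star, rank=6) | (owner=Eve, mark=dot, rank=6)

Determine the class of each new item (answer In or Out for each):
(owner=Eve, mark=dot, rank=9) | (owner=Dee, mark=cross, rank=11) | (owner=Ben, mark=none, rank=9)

The distinguishing property — owner is Dee — holds for all the 'In' cases and none of the 'Out' cases.
(owner=Eve, mark=dot, rank=9): owner is Eve, fails the rule → Out.
(owner=Dee, mark=cross, rank=11): owner is Dee, satisfies this → In.
(owner=Ben, mark=none, rank=9): owner is Ben, fails the rule → Out.

Out, In, Out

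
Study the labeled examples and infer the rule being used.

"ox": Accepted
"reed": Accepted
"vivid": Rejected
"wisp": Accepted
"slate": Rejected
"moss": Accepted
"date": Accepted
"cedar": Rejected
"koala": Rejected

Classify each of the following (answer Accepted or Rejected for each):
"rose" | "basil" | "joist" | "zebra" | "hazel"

Accepted, Rejected, Rejected, Rejected, Rejected

A rule that fits every label: even length — true of each 'Accepted' example, false of each 'Rejected' one.
"rose": length 4, has this property → Accepted.
"basil": length 5, does not pass → Rejected.
"joist": length 5, does not pass → Rejected.
"zebra": length 5, does not pass → Rejected.
"hazel": length 5, does not pass → Rejected.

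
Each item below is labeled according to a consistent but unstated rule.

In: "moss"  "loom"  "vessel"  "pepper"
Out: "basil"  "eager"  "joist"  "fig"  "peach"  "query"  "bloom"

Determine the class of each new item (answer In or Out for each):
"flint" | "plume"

Comparing the two groups points to one rule — even length.
Out: "flint", since length 5.
Out: "plume", since length 5.

Out, Out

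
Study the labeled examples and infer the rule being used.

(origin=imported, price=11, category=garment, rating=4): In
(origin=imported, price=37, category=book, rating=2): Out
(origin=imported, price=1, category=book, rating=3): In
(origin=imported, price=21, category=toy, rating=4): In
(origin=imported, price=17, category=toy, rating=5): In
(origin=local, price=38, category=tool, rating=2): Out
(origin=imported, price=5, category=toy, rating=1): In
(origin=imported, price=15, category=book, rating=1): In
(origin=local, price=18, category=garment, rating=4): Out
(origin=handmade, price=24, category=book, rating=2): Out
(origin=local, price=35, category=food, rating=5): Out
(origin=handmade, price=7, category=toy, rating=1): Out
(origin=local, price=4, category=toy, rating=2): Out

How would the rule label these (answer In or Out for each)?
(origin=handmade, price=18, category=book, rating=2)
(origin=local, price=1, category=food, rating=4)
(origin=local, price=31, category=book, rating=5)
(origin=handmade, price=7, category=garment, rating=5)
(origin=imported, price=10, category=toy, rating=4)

Every 'In' example satisfies: origin is imported AND price ≤ 21. None of the 'Out' examples do.
(origin=handmade, price=18, category=book, rating=2) — origin is handmade, price = 18, hence Out. (origin=local, price=1, category=food, rating=4) — origin is local, price = 1, hence Out. (origin=local, price=31, category=book, rating=5) — origin is local, price = 31, hence Out. (origin=handmade, price=7, category=garment, rating=5) — origin is handmade, price = 7, hence Out. (origin=imported, price=10, category=toy, rating=4) — origin is imported, price = 10, hence In.

Out, Out, Out, Out, In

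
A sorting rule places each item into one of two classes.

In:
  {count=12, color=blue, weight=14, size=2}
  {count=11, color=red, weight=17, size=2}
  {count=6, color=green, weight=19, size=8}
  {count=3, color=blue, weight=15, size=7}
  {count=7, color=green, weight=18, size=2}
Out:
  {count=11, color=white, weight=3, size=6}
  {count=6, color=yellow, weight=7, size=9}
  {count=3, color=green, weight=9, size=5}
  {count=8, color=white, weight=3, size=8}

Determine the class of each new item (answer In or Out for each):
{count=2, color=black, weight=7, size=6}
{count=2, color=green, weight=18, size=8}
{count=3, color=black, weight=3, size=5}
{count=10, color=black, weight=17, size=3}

Out, In, Out, In

The common property of the 'In' items is: weight ≥ 14. No 'Out' item has it.
Out: {count=2, color=black, weight=7, size=6}, since weight = 7.
In: {count=2, color=green, weight=18, size=8}, since weight = 18.
Out: {count=3, color=black, weight=3, size=5}, since weight = 3.
In: {count=10, color=black, weight=17, size=3}, since weight = 17.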